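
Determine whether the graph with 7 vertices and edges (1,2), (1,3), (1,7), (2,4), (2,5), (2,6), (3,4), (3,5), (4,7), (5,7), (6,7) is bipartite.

Step 1: Attempt 2-coloring using BFS:
  Start at vertex 1, assign color 0
  Color vertex 2 with color 1 (neighbor of 1)
  Color vertex 3 with color 1 (neighbor of 1)
  Color vertex 7 with color 1 (neighbor of 1)
  Color vertex 4 with color 0 (neighbor of 2)
  Color vertex 5 with color 0 (neighbor of 2)
  Color vertex 6 with color 0 (neighbor of 2)

Step 2: 2-coloring succeeded. No conflicts found.
  Set A (color 0): {1, 4, 5, 6}
  Set B (color 1): {2, 3, 7}

The graph is bipartite with partition {1, 4, 5, 6}, {2, 3, 7}.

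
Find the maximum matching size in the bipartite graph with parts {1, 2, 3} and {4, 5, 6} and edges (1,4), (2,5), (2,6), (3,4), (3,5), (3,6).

Step 1: List the neighbors of each left vertex:
  1: 4
  2: 5, 6
  3: 4, 5, 6

Step 2: Greedily match left vertices, then look for augmenting paths:
  Match 1 -- 4
  Match 2 -- 5
  Match 3 -- 6
  No augmenting path remains.

Step 3: Verify this is maximum:
  Matching size 3 = min(|L|, |R|) = min(3, 3), which is an upper bound, so this matching is maximum.

Maximum matching: {(1,4), (2,5), (3,6)}
Size: 3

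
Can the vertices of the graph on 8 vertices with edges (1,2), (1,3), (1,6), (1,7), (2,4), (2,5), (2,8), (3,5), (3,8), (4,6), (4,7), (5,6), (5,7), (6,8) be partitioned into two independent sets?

Step 1: Attempt 2-coloring using BFS:
  Start at vertex 1, assign color 0
  Color vertex 2 with color 1 (neighbor of 1)
  Color vertex 3 with color 1 (neighbor of 1)
  Color vertex 6 with color 1 (neighbor of 1)
  Color vertex 7 with color 1 (neighbor of 1)
  Color vertex 4 with color 0 (neighbor of 2)
  Color vertex 5 with color 0 (neighbor of 2)
  Color vertex 8 with color 0 (neighbor of 2)

Step 2: 2-coloring succeeded. No conflicts found.
  Set A (color 0): {1, 4, 5, 8}
  Set B (color 1): {2, 3, 6, 7}

The graph is bipartite with partition {1, 4, 5, 8}, {2, 3, 6, 7}.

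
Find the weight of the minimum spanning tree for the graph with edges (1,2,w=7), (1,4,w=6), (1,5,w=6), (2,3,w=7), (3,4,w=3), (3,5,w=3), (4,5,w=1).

Apply Kruskal's algorithm (sort edges by weight, add if no cycle):

Sorted edges by weight:
  (4,5) w=1
  (3,4) w=3
  (3,5) w=3
  (1,4) w=6
  (1,5) w=6
  (1,2) w=7
  (2,3) w=7

Add edge (4,5) w=1 -- no cycle. Running total: 1
Add edge (3,4) w=3 -- no cycle. Running total: 4
Skip edge (3,5) w=3 -- would create cycle
Add edge (1,4) w=6 -- no cycle. Running total: 10
Skip edge (1,5) w=6 -- would create cycle
Add edge (1,2) w=7 -- no cycle. Running total: 17

MST edges: (4,5,w=1), (3,4,w=3), (1,4,w=6), (1,2,w=7)
Total MST weight: 1 + 3 + 6 + 7 = 17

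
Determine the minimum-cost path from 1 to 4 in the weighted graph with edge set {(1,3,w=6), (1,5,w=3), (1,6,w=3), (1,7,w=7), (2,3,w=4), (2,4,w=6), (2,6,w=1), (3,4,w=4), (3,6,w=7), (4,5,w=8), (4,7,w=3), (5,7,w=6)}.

Step 1: Build adjacency list with weights:
  1: 3(w=6), 5(w=3), 6(w=3), 7(w=7)
  2: 3(w=4), 4(w=6), 6(w=1)
  3: 1(w=6), 2(w=4), 4(w=4), 6(w=7)
  4: 2(w=6), 3(w=4), 5(w=8), 7(w=3)
  5: 1(w=3), 4(w=8), 7(w=6)
  6: 1(w=3), 2(w=1), 3(w=7)
  7: 1(w=7), 4(w=3), 5(w=6)

Step 2: Apply Dijkstra's algorithm from vertex 1:
  Visit vertex 1 (distance=0)
    Update dist[3] = 6
    Update dist[5] = 3
    Update dist[6] = 3
    Update dist[7] = 7
  Visit vertex 5 (distance=3)
    Update dist[4] = 11
  Visit vertex 6 (distance=3)
    Update dist[2] = 4
  Visit vertex 2 (distance=4)
    Update dist[4] = 10
  Visit vertex 3 (distance=6)
  Visit vertex 7 (distance=7)
  Visit vertex 4 (distance=10)

Step 3: Shortest path: 1 -> 7 -> 4
Total weight: 7 + 3 = 10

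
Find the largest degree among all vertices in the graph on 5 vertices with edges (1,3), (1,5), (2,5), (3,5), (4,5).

Step 1: Count edges incident to each vertex:
  deg(1) = 2 (neighbors: 3, 5)
  deg(2) = 1 (neighbors: 5)
  deg(3) = 2 (neighbors: 1, 5)
  deg(4) = 1 (neighbors: 5)
  deg(5) = 4 (neighbors: 1, 2, 3, 4)

Step 2: Find maximum:
  max(2, 1, 2, 1, 4) = 4 (vertex 5)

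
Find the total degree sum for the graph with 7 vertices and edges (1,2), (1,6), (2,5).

Step 1: Count edges incident to each vertex:
  deg(1) = 2 (neighbors: 2, 6)
  deg(2) = 2 (neighbors: 1, 5)
  deg(3) = 0 (neighbors: none)
  deg(4) = 0 (neighbors: none)
  deg(5) = 1 (neighbors: 2)
  deg(6) = 1 (neighbors: 1)
  deg(7) = 0 (neighbors: none)

Step 2: Sum all degrees:
  2 + 2 + 0 + 0 + 1 + 1 + 0 = 6

Verification: sum of degrees = 2 * |E| = 2 * 3 = 6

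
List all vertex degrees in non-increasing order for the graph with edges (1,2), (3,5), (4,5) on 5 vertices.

Step 1: Count edges incident to each vertex:
  deg(1) = 1 (neighbors: 2)
  deg(2) = 1 (neighbors: 1)
  deg(3) = 1 (neighbors: 5)
  deg(4) = 1 (neighbors: 5)
  deg(5) = 2 (neighbors: 3, 4)

Step 2: Sort degrees in non-increasing order:
  Degrees: [1, 1, 1, 1, 2] -> sorted: [2, 1, 1, 1, 1]

Degree sequence: [2, 1, 1, 1, 1]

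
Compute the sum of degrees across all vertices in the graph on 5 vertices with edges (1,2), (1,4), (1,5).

Step 1: Count edges incident to each vertex:
  deg(1) = 3 (neighbors: 2, 4, 5)
  deg(2) = 1 (neighbors: 1)
  deg(3) = 0 (neighbors: none)
  deg(4) = 1 (neighbors: 1)
  deg(5) = 1 (neighbors: 1)

Step 2: Sum all degrees:
  3 + 1 + 0 + 1 + 1 = 6

Verification: sum of degrees = 2 * |E| = 2 * 3 = 6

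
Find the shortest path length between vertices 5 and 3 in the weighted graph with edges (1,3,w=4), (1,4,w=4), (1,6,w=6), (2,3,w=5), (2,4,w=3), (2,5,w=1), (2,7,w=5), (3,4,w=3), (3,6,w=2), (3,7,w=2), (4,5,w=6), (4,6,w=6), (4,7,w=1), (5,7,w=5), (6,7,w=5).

Step 1: Build adjacency list with weights:
  1: 3(w=4), 4(w=4), 6(w=6)
  2: 3(w=5), 4(w=3), 5(w=1), 7(w=5)
  3: 1(w=4), 2(w=5), 4(w=3), 6(w=2), 7(w=2)
  4: 1(w=4), 2(w=3), 3(w=3), 5(w=6), 6(w=6), 7(w=1)
  5: 2(w=1), 4(w=6), 7(w=5)
  6: 1(w=6), 3(w=2), 4(w=6), 7(w=5)
  7: 2(w=5), 3(w=2), 4(w=1), 5(w=5), 6(w=5)

Step 2: Apply Dijkstra's algorithm from vertex 5:
  Visit vertex 5 (distance=0)
    Update dist[2] = 1
    Update dist[4] = 6
    Update dist[7] = 5
  Visit vertex 2 (distance=1)
    Update dist[3] = 6
    Update dist[4] = 4
  Visit vertex 4 (distance=4)
    Update dist[1] = 8
    Update dist[6] = 10
  Visit vertex 7 (distance=5)
  Visit vertex 3 (distance=6)
    Update dist[6] = 8

Step 3: Shortest path: 5 -> 2 -> 3
Total weight: 1 + 5 = 6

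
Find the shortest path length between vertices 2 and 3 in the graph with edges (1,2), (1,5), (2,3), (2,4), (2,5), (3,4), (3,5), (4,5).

Step 1: Build adjacency list:
  1: 2, 5
  2: 1, 3, 4, 5
  3: 2, 4, 5
  4: 2, 3, 5
  5: 1, 2, 3, 4

Step 2: BFS from vertex 2 to find shortest path to 3:
  vertex 1 reached at distance 1
  vertex 3 reached at distance 1

Step 3: Shortest path: 2 -> 3
Path length: 1 edge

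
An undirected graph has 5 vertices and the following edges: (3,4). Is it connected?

Step 1: Build adjacency list from edges:
  1: (none)
  2: (none)
  3: 4
  4: 3
  5: (none)

Step 2: Run BFS/DFS from vertex 1:
  Visited: {1}
  Reached 1 of 5 vertices

Step 3: Only 1 of 5 vertices reached. Graph is disconnected.
Connected components: {1}, {2}, {3, 4}, {5}
Answer: No, the graph is not connected (4 components).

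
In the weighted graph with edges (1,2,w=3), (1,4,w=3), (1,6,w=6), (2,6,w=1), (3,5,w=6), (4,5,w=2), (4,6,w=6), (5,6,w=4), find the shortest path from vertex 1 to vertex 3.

Step 1: Build adjacency list with weights:
  1: 2(w=3), 4(w=3), 6(w=6)
  2: 1(w=3), 6(w=1)
  3: 5(w=6)
  4: 1(w=3), 5(w=2), 6(w=6)
  5: 3(w=6), 4(w=2), 6(w=4)
  6: 1(w=6), 2(w=1), 4(w=6), 5(w=4)

Step 2: Apply Dijkstra's algorithm from vertex 1:
  Visit vertex 1 (distance=0)
    Update dist[2] = 3
    Update dist[4] = 3
    Update dist[6] = 6
  Visit vertex 2 (distance=3)
    Update dist[6] = 4
  Visit vertex 4 (distance=3)
    Update dist[5] = 5
  Visit vertex 6 (distance=4)
  Visit vertex 5 (distance=5)
    Update dist[3] = 11
  Visit vertex 3 (distance=11)

Step 3: Shortest path: 1 -> 4 -> 5 -> 3
Total weight: 3 + 2 + 6 = 11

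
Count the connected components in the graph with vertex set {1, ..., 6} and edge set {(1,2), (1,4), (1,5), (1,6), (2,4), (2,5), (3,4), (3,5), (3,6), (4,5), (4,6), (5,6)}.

Step 1: Build adjacency list from edges:
  1: 2, 4, 5, 6
  2: 1, 4, 5
  3: 4, 5, 6
  4: 1, 2, 3, 5, 6
  5: 1, 2, 3, 4, 6
  6: 1, 3, 4, 5

Step 2: Run BFS/DFS from vertex 1:
  Visited: {1, 2, 4, 5, 6, 3}
  Reached 6 of 6 vertices

Step 3: All 6 vertices reached from vertex 1, so the graph is connected.
Number of connected components: 1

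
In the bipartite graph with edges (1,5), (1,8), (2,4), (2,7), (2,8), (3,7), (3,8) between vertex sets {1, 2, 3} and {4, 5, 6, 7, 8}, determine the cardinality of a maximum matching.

Step 1: List the neighbors of each left vertex:
  1: 5, 8
  2: 4, 7, 8
  3: 7, 8

Step 2: Greedily match left vertices, then look for augmenting paths:
  Match 1 -- 5
  Match 2 -- 4
  Match 3 -- 7
  No augmenting path remains.

Step 3: Verify this is maximum:
  Matching size 3 = min(|L|, |R|) = min(3, 5), which is an upper bound, so this matching is maximum.

Maximum matching: {(1,5), (2,4), (3,7)}
Size: 3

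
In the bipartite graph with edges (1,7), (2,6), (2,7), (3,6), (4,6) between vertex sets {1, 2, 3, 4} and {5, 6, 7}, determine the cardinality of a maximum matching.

Step 1: List the neighbors of each left vertex:
  1: 7
  2: 6, 7
  3: 6
  4: 6

Step 2: Greedily match left vertices, then look for augmenting paths:
  Match 1 -- 7
  Match 2 -- 6
  No augmenting path remains.

Step 3: Verify this is maximum:
  Matching has size 2. The vertex set {6, 7} covers every edge and has size 2; any matching has at most one edge per cover vertex, so 2 is maximum (König's theorem).

Maximum matching: {(1,7), (2,6)}
Size: 2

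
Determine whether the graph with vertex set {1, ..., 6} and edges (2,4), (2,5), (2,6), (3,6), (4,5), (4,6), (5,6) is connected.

Step 1: Build adjacency list from edges:
  1: (none)
  2: 4, 5, 6
  3: 6
  4: 2, 5, 6
  5: 2, 4, 6
  6: 2, 3, 4, 5

Step 2: Run BFS/DFS from vertex 1:
  Visited: {1}
  Reached 1 of 6 vertices

Step 3: Only 1 of 6 vertices reached. Graph is disconnected.
Connected components: {1}, {2, 3, 4, 5, 6}
Answer: No, the graph is not connected (2 components).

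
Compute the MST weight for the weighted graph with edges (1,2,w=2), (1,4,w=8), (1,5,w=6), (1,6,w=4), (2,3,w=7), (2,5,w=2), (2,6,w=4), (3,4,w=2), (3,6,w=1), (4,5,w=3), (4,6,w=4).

Apply Kruskal's algorithm (sort edges by weight, add if no cycle):

Sorted edges by weight:
  (3,6) w=1
  (1,2) w=2
  (2,5) w=2
  (3,4) w=2
  (4,5) w=3
  (1,6) w=4
  (2,6) w=4
  (4,6) w=4
  (1,5) w=6
  (2,3) w=7
  (1,4) w=8

Add edge (3,6) w=1 -- no cycle. Running total: 1
Add edge (1,2) w=2 -- no cycle. Running total: 3
Add edge (2,5) w=2 -- no cycle. Running total: 5
Add edge (3,4) w=2 -- no cycle. Running total: 7
Add edge (4,5) w=3 -- no cycle. Running total: 10

MST edges: (3,6,w=1), (1,2,w=2), (2,5,w=2), (3,4,w=2), (4,5,w=3)
Total MST weight: 1 + 2 + 2 + 2 + 3 = 10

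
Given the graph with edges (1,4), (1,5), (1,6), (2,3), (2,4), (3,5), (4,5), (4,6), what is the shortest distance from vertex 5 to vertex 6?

Step 1: Build adjacency list:
  1: 4, 5, 6
  2: 3, 4
  3: 2, 5
  4: 1, 2, 5, 6
  5: 1, 3, 4
  6: 1, 4

Step 2: BFS from vertex 5 to find shortest path to 6:
  vertex 1 reached at distance 1
  vertex 3 reached at distance 1
  vertex 4 reached at distance 1
  vertex 6 reached at distance 2

Step 3: Shortest path: 5 -> 1 -> 6
Path length: 2 edges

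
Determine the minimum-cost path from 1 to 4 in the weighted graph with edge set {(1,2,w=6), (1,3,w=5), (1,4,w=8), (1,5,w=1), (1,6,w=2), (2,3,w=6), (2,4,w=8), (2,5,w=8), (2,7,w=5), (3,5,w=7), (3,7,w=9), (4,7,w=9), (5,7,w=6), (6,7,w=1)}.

Step 1: Build adjacency list with weights:
  1: 2(w=6), 3(w=5), 4(w=8), 5(w=1), 6(w=2)
  2: 1(w=6), 3(w=6), 4(w=8), 5(w=8), 7(w=5)
  3: 1(w=5), 2(w=6), 5(w=7), 7(w=9)
  4: 1(w=8), 2(w=8), 7(w=9)
  5: 1(w=1), 2(w=8), 3(w=7), 7(w=6)
  6: 1(w=2), 7(w=1)
  7: 2(w=5), 3(w=9), 4(w=9), 5(w=6), 6(w=1)

Step 2: Apply Dijkstra's algorithm from vertex 1:
  Visit vertex 1 (distance=0)
    Update dist[2] = 6
    Update dist[3] = 5
    Update dist[4] = 8
    Update dist[5] = 1
    Update dist[6] = 2
  Visit vertex 5 (distance=1)
    Update dist[7] = 7
  Visit vertex 6 (distance=2)
    Update dist[7] = 3
  Visit vertex 7 (distance=3)
  Visit vertex 3 (distance=5)
  Visit vertex 2 (distance=6)
  Visit vertex 4 (distance=8)

Step 3: Shortest path: 1 -> 4
Total weight: 8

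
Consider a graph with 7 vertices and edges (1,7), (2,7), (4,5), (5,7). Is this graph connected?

Step 1: Build adjacency list from edges:
  1: 7
  2: 7
  3: (none)
  4: 5
  5: 4, 7
  6: (none)
  7: 1, 2, 5

Step 2: Run BFS/DFS from vertex 1:
  Visited: {1, 7, 2, 5, 4}
  Reached 5 of 7 vertices

Step 3: Only 5 of 7 vertices reached. Graph is disconnected.
Connected components: {1, 2, 4, 5, 7}, {3}, {6}
Answer: No, the graph is not connected (3 components).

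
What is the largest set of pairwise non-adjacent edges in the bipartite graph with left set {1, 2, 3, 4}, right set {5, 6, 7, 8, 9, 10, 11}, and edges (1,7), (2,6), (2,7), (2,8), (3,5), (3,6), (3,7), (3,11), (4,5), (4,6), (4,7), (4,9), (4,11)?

Step 1: List the neighbors of each left vertex:
  1: 7
  2: 6, 7, 8
  3: 5, 6, 7, 11
  4: 5, 6, 7, 9, 11

Step 2: Greedily match left vertices, then look for augmenting paths:
  Match 1 -- 7
  Match 2 -- 6
  Match 3 -- 5
  Match 4 -- 9
  No augmenting path remains.

Step 3: Verify this is maximum:
  Matching size 4 = min(|L|, |R|) = min(4, 7), which is an upper bound, so this matching is maximum.

Maximum matching: {(1,7), (2,6), (3,5), (4,9)}
Size: 4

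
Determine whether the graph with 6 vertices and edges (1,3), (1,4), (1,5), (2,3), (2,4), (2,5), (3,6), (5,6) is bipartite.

Step 1: Attempt 2-coloring using BFS:
  Start at vertex 1, assign color 0
  Color vertex 3 with color 1 (neighbor of 1)
  Color vertex 4 with color 1 (neighbor of 1)
  Color vertex 5 with color 1 (neighbor of 1)
  Color vertex 2 with color 0 (neighbor of 3)
  Color vertex 6 with color 0 (neighbor of 3)

Step 2: 2-coloring succeeded. No conflicts found.
  Set A (color 0): {1, 2, 6}
  Set B (color 1): {3, 4, 5}

The graph is bipartite with partition {1, 2, 6}, {3, 4, 5}.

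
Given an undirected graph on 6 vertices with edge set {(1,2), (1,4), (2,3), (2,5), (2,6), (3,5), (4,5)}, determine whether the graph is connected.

Step 1: Build adjacency list from edges:
  1: 2, 4
  2: 1, 3, 5, 6
  3: 2, 5
  4: 1, 5
  5: 2, 3, 4
  6: 2

Step 2: Run BFS/DFS from vertex 1:
  Visited: {1, 2, 4, 3, 5, 6}
  Reached 6 of 6 vertices

Step 3: All 6 vertices reached from vertex 1, so the graph is connected.
Answer: Yes, the graph is connected.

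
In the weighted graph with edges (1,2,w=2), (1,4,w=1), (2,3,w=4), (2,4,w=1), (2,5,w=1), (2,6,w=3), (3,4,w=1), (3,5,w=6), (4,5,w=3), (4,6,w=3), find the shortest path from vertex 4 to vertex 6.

Step 1: Build adjacency list with weights:
  1: 2(w=2), 4(w=1)
  2: 1(w=2), 3(w=4), 4(w=1), 5(w=1), 6(w=3)
  3: 2(w=4), 4(w=1), 5(w=6)
  4: 1(w=1), 2(w=1), 3(w=1), 5(w=3), 6(w=3)
  5: 2(w=1), 3(w=6), 4(w=3)
  6: 2(w=3), 4(w=3)

Step 2: Apply Dijkstra's algorithm from vertex 4:
  Visit vertex 4 (distance=0)
    Update dist[1] = 1
    Update dist[2] = 1
    Update dist[3] = 1
    Update dist[5] = 3
    Update dist[6] = 3
  Visit vertex 1 (distance=1)
  Visit vertex 2 (distance=1)
    Update dist[5] = 2
  Visit vertex 3 (distance=1)
  Visit vertex 5 (distance=2)
  Visit vertex 6 (distance=3)

Step 3: Shortest path: 4 -> 6
Total weight: 3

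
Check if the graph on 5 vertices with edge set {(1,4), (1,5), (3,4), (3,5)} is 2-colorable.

Step 1: Attempt 2-coloring using BFS:
  Start at vertex 1, assign color 0
  Color vertex 4 with color 1 (neighbor of 1)
  Color vertex 5 with color 1 (neighbor of 1)
  Color vertex 3 with color 0 (neighbor of 4)
  Start new component at vertex 2, assign color 0

Step 2: 2-coloring succeeded. No conflicts found.
  Set A (color 0): {1, 2, 3}
  Set B (color 1): {4, 5}

The graph is bipartite with partition {1, 2, 3}, {4, 5}.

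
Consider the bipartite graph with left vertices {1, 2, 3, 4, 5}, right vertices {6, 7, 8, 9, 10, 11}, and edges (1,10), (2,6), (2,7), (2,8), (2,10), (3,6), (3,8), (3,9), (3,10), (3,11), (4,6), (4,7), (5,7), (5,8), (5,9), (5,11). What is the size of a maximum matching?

Step 1: List the neighbors of each left vertex:
  1: 10
  2: 6, 7, 8, 10
  3: 6, 8, 9, 10, 11
  4: 6, 7
  5: 7, 8, 9, 11

Step 2: Greedily match left vertices, then look for augmenting paths:
  Match 1 -- 10
  Match 2 -- 6
  Match 3 -- 8
  Match 4 -- 7
  Match 5 -- 9
  No augmenting path remains.

Step 3: Verify this is maximum:
  Matching size 5 = min(|L|, |R|) = min(5, 6), which is an upper bound, so this matching is maximum.

Maximum matching: {(1,10), (2,6), (3,8), (4,7), (5,9)}
Size: 5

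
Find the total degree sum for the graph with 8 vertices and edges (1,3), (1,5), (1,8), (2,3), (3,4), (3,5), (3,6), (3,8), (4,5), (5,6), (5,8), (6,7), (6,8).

Step 1: Count edges incident to each vertex:
  deg(1) = 3 (neighbors: 3, 5, 8)
  deg(2) = 1 (neighbors: 3)
  deg(3) = 6 (neighbors: 1, 2, 4, 5, 6, 8)
  deg(4) = 2 (neighbors: 3, 5)
  deg(5) = 5 (neighbors: 1, 3, 4, 6, 8)
  deg(6) = 4 (neighbors: 3, 5, 7, 8)
  deg(7) = 1 (neighbors: 6)
  deg(8) = 4 (neighbors: 1, 3, 5, 6)

Step 2: Sum all degrees:
  3 + 1 + 6 + 2 + 5 + 4 + 1 + 4 = 26

Verification: sum of degrees = 2 * |E| = 2 * 13 = 26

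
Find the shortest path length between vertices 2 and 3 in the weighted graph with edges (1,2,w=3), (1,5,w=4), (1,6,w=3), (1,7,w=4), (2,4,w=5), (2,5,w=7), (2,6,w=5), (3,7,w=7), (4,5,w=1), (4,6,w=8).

Step 1: Build adjacency list with weights:
  1: 2(w=3), 5(w=4), 6(w=3), 7(w=4)
  2: 1(w=3), 4(w=5), 5(w=7), 6(w=5)
  3: 7(w=7)
  4: 2(w=5), 5(w=1), 6(w=8)
  5: 1(w=4), 2(w=7), 4(w=1)
  6: 1(w=3), 2(w=5), 4(w=8)
  7: 1(w=4), 3(w=7)

Step 2: Apply Dijkstra's algorithm from vertex 2:
  Visit vertex 2 (distance=0)
    Update dist[1] = 3
    Update dist[4] = 5
    Update dist[5] = 7
    Update dist[6] = 5
  Visit vertex 1 (distance=3)
    Update dist[7] = 7
  Visit vertex 4 (distance=5)
    Update dist[5] = 6
  Visit vertex 6 (distance=5)
  Visit vertex 5 (distance=6)
  Visit vertex 7 (distance=7)
    Update dist[3] = 14
  Visit vertex 3 (distance=14)

Step 3: Shortest path: 2 -> 1 -> 7 -> 3
Total weight: 3 + 4 + 7 = 14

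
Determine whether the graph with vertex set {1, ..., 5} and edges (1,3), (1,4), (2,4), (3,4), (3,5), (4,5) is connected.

Step 1: Build adjacency list from edges:
  1: 3, 4
  2: 4
  3: 1, 4, 5
  4: 1, 2, 3, 5
  5: 3, 4

Step 2: Run BFS/DFS from vertex 1:
  Visited: {1, 3, 4, 5, 2}
  Reached 5 of 5 vertices

Step 3: All 5 vertices reached from vertex 1, so the graph is connected.
Answer: Yes, the graph is connected.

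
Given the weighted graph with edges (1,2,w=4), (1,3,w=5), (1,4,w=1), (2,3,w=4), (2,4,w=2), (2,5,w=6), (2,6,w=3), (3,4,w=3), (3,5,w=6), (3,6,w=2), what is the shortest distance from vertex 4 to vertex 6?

Step 1: Build adjacency list with weights:
  1: 2(w=4), 3(w=5), 4(w=1)
  2: 1(w=4), 3(w=4), 4(w=2), 5(w=6), 6(w=3)
  3: 1(w=5), 2(w=4), 4(w=3), 5(w=6), 6(w=2)
  4: 1(w=1), 2(w=2), 3(w=3)
  5: 2(w=6), 3(w=6)
  6: 2(w=3), 3(w=2)

Step 2: Apply Dijkstra's algorithm from vertex 4:
  Visit vertex 4 (distance=0)
    Update dist[1] = 1
    Update dist[2] = 2
    Update dist[3] = 3
  Visit vertex 1 (distance=1)
  Visit vertex 2 (distance=2)
    Update dist[5] = 8
    Update dist[6] = 5
  Visit vertex 3 (distance=3)
  Visit vertex 6 (distance=5)

Step 3: Shortest path: 4 -> 2 -> 6
Total weight: 2 + 3 = 5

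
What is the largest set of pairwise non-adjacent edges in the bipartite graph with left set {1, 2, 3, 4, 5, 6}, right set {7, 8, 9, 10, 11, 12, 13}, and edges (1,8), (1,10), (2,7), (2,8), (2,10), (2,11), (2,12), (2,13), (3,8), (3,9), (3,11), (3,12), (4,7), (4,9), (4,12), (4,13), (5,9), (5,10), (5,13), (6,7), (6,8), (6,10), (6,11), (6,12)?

Step 1: List the neighbors of each left vertex:
  1: 8, 10
  2: 7, 8, 10, 11, 12, 13
  3: 8, 9, 11, 12
  4: 7, 9, 12, 13
  5: 9, 10, 13
  6: 7, 8, 10, 11, 12

Step 2: Greedily match left vertices, then look for augmenting paths:
  Match 1 -- 8
  Match 2 -- 7
  Match 3 -- 9
  Match 4 -- 12
  Match 5 -- 10
  Match 6 -- 11
  No augmenting path remains.

Step 3: Verify this is maximum:
  Matching size 6 = min(|L|, |R|) = min(6, 7), which is an upper bound, so this matching is maximum.

Maximum matching: {(1,8), (2,7), (3,9), (4,12), (5,10), (6,11)}
Size: 6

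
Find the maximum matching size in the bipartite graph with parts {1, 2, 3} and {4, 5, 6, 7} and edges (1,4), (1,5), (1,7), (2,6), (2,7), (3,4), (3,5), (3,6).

Step 1: List the neighbors of each left vertex:
  1: 4, 5, 7
  2: 6, 7
  3: 4, 5, 6

Step 2: Greedily match left vertices, then look for augmenting paths:
  Match 1 -- 4
  Match 2 -- 6
  Match 3 -- 5
  No augmenting path remains.

Step 3: Verify this is maximum:
  Matching size 3 = min(|L|, |R|) = min(3, 4), which is an upper bound, so this matching is maximum.

Maximum matching: {(1,4), (2,6), (3,5)}
Size: 3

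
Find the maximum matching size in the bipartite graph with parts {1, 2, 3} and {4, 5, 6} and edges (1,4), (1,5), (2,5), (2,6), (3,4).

Step 1: List the neighbors of each left vertex:
  1: 4, 5
  2: 5, 6
  3: 4

Step 2: Greedily match left vertices, then look for augmenting paths:
  Match 1 -- 5
  Match 2 -- 6
  Match 3 -- 4
  No augmenting path remains.

Step 3: Verify this is maximum:
  Matching size 3 = min(|L|, |R|) = min(3, 3), which is an upper bound, so this matching is maximum.

Maximum matching: {(1,5), (2,6), (3,4)}
Size: 3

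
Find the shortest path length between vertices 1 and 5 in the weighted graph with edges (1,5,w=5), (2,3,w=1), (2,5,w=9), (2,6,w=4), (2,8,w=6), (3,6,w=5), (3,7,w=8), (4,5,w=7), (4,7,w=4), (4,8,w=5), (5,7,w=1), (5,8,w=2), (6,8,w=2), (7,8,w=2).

Step 1: Build adjacency list with weights:
  1: 5(w=5)
  2: 3(w=1), 5(w=9), 6(w=4), 8(w=6)
  3: 2(w=1), 6(w=5), 7(w=8)
  4: 5(w=7), 7(w=4), 8(w=5)
  5: 1(w=5), 2(w=9), 4(w=7), 7(w=1), 8(w=2)
  6: 2(w=4), 3(w=5), 8(w=2)
  7: 3(w=8), 4(w=4), 5(w=1), 8(w=2)
  8: 2(w=6), 4(w=5), 5(w=2), 6(w=2), 7(w=2)

Step 2: Apply Dijkstra's algorithm from vertex 1:
  Visit vertex 1 (distance=0)
    Update dist[5] = 5
  Visit vertex 5 (distance=5)
    Update dist[2] = 14
    Update dist[4] = 12
    Update dist[7] = 6
    Update dist[8] = 7

Step 3: Shortest path: 1 -> 5
Total weight: 5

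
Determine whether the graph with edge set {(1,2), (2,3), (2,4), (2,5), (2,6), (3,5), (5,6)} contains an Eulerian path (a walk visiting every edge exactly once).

Step 1: Find the degree of each vertex:
  deg(1) = 1
  deg(2) = 5
  deg(3) = 2
  deg(4) = 1
  deg(5) = 3
  deg(6) = 2

Step 2: Count vertices with odd degree:
  Odd-degree vertices: 1, 2, 4, 5 (4 total)

Step 3: Apply Euler's theorem:
  - Eulerian circuit exists iff graph is connected and all vertices have even degree
  - Eulerian path exists iff graph is connected and has 0 or 2 odd-degree vertices

Graph has 4 odd-degree vertices (need 0 or 2).
Neither Eulerian path nor Eulerian circuit exists.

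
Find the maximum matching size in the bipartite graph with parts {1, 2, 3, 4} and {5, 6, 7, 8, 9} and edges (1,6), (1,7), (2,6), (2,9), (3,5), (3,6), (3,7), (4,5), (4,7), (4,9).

Step 1: List the neighbors of each left vertex:
  1: 6, 7
  2: 6, 9
  3: 5, 6, 7
  4: 5, 7, 9

Step 2: Greedily match left vertices, then look for augmenting paths:
  Match 1 -- 6
  Match 2 -- 9
  Match 3 -- 5
  Match 4 -- 7
  No augmenting path remains.

Step 3: Verify this is maximum:
  Matching size 4 = min(|L|, |R|) = min(4, 5), which is an upper bound, so this matching is maximum.

Maximum matching: {(1,6), (2,9), (3,5), (4,7)}
Size: 4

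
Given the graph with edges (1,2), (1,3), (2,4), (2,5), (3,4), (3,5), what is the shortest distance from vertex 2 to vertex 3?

Step 1: Build adjacency list:
  1: 2, 3
  2: 1, 4, 5
  3: 1, 4, 5
  4: 2, 3
  5: 2, 3

Step 2: BFS from vertex 2 to find shortest path to 3:
  vertex 1 reached at distance 1
  vertex 4 reached at distance 1
  vertex 5 reached at distance 1
  vertex 3 reached at distance 2

Step 3: Shortest path: 2 -> 4 -> 3
Path length: 2 edges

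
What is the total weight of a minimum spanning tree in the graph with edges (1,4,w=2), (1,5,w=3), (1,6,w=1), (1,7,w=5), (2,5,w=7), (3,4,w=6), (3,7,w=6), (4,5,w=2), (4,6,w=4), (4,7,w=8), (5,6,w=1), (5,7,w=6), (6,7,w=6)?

Apply Kruskal's algorithm (sort edges by weight, add if no cycle):

Sorted edges by weight:
  (1,6) w=1
  (5,6) w=1
  (1,4) w=2
  (4,5) w=2
  (1,5) w=3
  (4,6) w=4
  (1,7) w=5
  (3,7) w=6
  (3,4) w=6
  (5,7) w=6
  (6,7) w=6
  (2,5) w=7
  (4,7) w=8

Add edge (1,6) w=1 -- no cycle. Running total: 1
Add edge (5,6) w=1 -- no cycle. Running total: 2
Add edge (1,4) w=2 -- no cycle. Running total: 4
Skip edge (4,5) w=2 -- would create cycle
Skip edge (1,5) w=3 -- would create cycle
Skip edge (4,6) w=4 -- would create cycle
Add edge (1,7) w=5 -- no cycle. Running total: 9
Add edge (3,7) w=6 -- no cycle. Running total: 15
Skip edge (3,4) w=6 -- would create cycle
Skip edge (5,7) w=6 -- would create cycle
Skip edge (6,7) w=6 -- would create cycle
Add edge (2,5) w=7 -- no cycle. Running total: 22

MST edges: (1,6,w=1), (5,6,w=1), (1,4,w=2), (1,7,w=5), (3,7,w=6), (2,5,w=7)
Total MST weight: 1 + 1 + 2 + 5 + 6 + 7 = 22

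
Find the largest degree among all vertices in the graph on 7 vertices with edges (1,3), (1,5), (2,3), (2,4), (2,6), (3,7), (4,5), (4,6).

Step 1: Count edges incident to each vertex:
  deg(1) = 2 (neighbors: 3, 5)
  deg(2) = 3 (neighbors: 3, 4, 6)
  deg(3) = 3 (neighbors: 1, 2, 7)
  deg(4) = 3 (neighbors: 2, 5, 6)
  deg(5) = 2 (neighbors: 1, 4)
  deg(6) = 2 (neighbors: 2, 4)
  deg(7) = 1 (neighbors: 3)

Step 2: Find maximum:
  max(2, 3, 3, 3, 2, 2, 1) = 3 (vertex 2)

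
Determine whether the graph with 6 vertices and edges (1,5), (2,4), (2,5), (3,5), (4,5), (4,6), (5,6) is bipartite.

Step 1: Attempt 2-coloring using BFS:
  Start at vertex 1, assign color 0
  Color vertex 5 with color 1 (neighbor of 1)
  Color vertex 2 with color 0 (neighbor of 5)
  Color vertex 3 with color 0 (neighbor of 5)
  Color vertex 4 with color 0 (neighbor of 5)
  Color vertex 6 with color 0 (neighbor of 5)

Step 2: Conflict found! Vertices 2 and 4 are adjacent but have the same color.
This means the graph contains an odd cycle.

The graph is NOT bipartite.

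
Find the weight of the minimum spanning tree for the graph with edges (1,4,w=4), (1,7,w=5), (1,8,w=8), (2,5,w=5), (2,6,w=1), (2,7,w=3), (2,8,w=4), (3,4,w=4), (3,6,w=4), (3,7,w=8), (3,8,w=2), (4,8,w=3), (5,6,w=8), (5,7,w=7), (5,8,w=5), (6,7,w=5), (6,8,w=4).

Apply Kruskal's algorithm (sort edges by weight, add if no cycle):

Sorted edges by weight:
  (2,6) w=1
  (3,8) w=2
  (2,7) w=3
  (4,8) w=3
  (1,4) w=4
  (2,8) w=4
  (3,4) w=4
  (3,6) w=4
  (6,8) w=4
  (1,7) w=5
  (2,5) w=5
  (5,8) w=5
  (6,7) w=5
  (5,7) w=7
  (1,8) w=8
  (3,7) w=8
  (5,6) w=8

Add edge (2,6) w=1 -- no cycle. Running total: 1
Add edge (3,8) w=2 -- no cycle. Running total: 3
Add edge (2,7) w=3 -- no cycle. Running total: 6
Add edge (4,8) w=3 -- no cycle. Running total: 9
Add edge (1,4) w=4 -- no cycle. Running total: 13
Add edge (2,8) w=4 -- no cycle. Running total: 17
Skip edge (3,4) w=4 -- would create cycle
Skip edge (3,6) w=4 -- would create cycle
Skip edge (6,8) w=4 -- would create cycle
Skip edge (1,7) w=5 -- would create cycle
Add edge (2,5) w=5 -- no cycle. Running total: 22

MST edges: (2,6,w=1), (3,8,w=2), (2,7,w=3), (4,8,w=3), (1,4,w=4), (2,8,w=4), (2,5,w=5)
Total MST weight: 1 + 2 + 3 + 3 + 4 + 4 + 5 = 22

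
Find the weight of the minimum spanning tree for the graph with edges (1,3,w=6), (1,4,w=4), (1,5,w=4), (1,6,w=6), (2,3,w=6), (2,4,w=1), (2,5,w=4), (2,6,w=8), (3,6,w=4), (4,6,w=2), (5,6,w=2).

Apply Kruskal's algorithm (sort edges by weight, add if no cycle):

Sorted edges by weight:
  (2,4) w=1
  (4,6) w=2
  (5,6) w=2
  (1,4) w=4
  (1,5) w=4
  (2,5) w=4
  (3,6) w=4
  (1,3) w=6
  (1,6) w=6
  (2,3) w=6
  (2,6) w=8

Add edge (2,4) w=1 -- no cycle. Running total: 1
Add edge (4,6) w=2 -- no cycle. Running total: 3
Add edge (5,6) w=2 -- no cycle. Running total: 5
Add edge (1,4) w=4 -- no cycle. Running total: 9
Skip edge (1,5) w=4 -- would create cycle
Skip edge (2,5) w=4 -- would create cycle
Add edge (3,6) w=4 -- no cycle. Running total: 13

MST edges: (2,4,w=1), (4,6,w=2), (5,6,w=2), (1,4,w=4), (3,6,w=4)
Total MST weight: 1 + 2 + 2 + 4 + 4 = 13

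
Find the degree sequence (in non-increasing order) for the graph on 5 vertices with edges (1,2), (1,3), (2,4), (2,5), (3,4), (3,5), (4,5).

Step 1: Count edges incident to each vertex:
  deg(1) = 2 (neighbors: 2, 3)
  deg(2) = 3 (neighbors: 1, 4, 5)
  deg(3) = 3 (neighbors: 1, 4, 5)
  deg(4) = 3 (neighbors: 2, 3, 5)
  deg(5) = 3 (neighbors: 2, 3, 4)

Step 2: Sort degrees in non-increasing order:
  Degrees: [2, 3, 3, 3, 3] -> sorted: [3, 3, 3, 3, 2]

Degree sequence: [3, 3, 3, 3, 2]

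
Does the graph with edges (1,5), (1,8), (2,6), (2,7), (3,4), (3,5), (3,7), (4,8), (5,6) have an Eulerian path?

Step 1: Find the degree of each vertex:
  deg(1) = 2
  deg(2) = 2
  deg(3) = 3
  deg(4) = 2
  deg(5) = 3
  deg(6) = 2
  deg(7) = 2
  deg(8) = 2

Step 2: Count vertices with odd degree:
  Odd-degree vertices: 3, 5 (2 total)

Step 3: Apply Euler's theorem:
  - Eulerian circuit exists iff graph is connected and all vertices have even degree
  - Eulerian path exists iff graph is connected and has 0 or 2 odd-degree vertices

Graph is connected with exactly 2 odd-degree vertices (3, 5).
Eulerian path exists (starting and ending at the odd-degree vertices), but no Eulerian circuit.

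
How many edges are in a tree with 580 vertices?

A tree on n vertices always has exactly n - 1 edges.
For n = 580: edges = 580 - 1 = 579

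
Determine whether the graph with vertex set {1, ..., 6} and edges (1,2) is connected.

Step 1: Build adjacency list from edges:
  1: 2
  2: 1
  3: (none)
  4: (none)
  5: (none)
  6: (none)

Step 2: Run BFS/DFS from vertex 1:
  Visited: {1, 2}
  Reached 2 of 6 vertices

Step 3: Only 2 of 6 vertices reached. Graph is disconnected.
Connected components: {1, 2}, {3}, {4}, {5}, {6}
Answer: No, the graph is not connected (5 components).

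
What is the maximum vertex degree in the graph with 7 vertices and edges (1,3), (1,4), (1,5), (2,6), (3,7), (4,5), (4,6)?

Step 1: Count edges incident to each vertex:
  deg(1) = 3 (neighbors: 3, 4, 5)
  deg(2) = 1 (neighbors: 6)
  deg(3) = 2 (neighbors: 1, 7)
  deg(4) = 3 (neighbors: 1, 5, 6)
  deg(5) = 2 (neighbors: 1, 4)
  deg(6) = 2 (neighbors: 2, 4)
  deg(7) = 1 (neighbors: 3)

Step 2: Find maximum:
  max(3, 1, 2, 3, 2, 2, 1) = 3 (vertex 1)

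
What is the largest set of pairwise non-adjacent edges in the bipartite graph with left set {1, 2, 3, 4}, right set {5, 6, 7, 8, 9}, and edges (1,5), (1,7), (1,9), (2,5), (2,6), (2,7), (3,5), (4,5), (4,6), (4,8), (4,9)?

Step 1: List the neighbors of each left vertex:
  1: 5, 7, 9
  2: 5, 6, 7
  3: 5
  4: 5, 6, 8, 9

Step 2: Greedily match left vertices, then look for augmenting paths:
  Match 1 -- 7
  Match 2 -- 6
  Match 3 -- 5
  Match 4 -- 8
  No augmenting path remains.

Step 3: Verify this is maximum:
  Matching size 4 = min(|L|, |R|) = min(4, 5), which is an upper bound, so this matching is maximum.

Maximum matching: {(1,7), (2,6), (3,5), (4,8)}
Size: 4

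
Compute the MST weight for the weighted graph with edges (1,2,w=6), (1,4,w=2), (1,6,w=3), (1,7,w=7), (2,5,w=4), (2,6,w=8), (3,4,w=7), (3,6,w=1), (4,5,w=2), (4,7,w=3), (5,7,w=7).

Apply Kruskal's algorithm (sort edges by weight, add if no cycle):

Sorted edges by weight:
  (3,6) w=1
  (1,4) w=2
  (4,5) w=2
  (1,6) w=3
  (4,7) w=3
  (2,5) w=4
  (1,2) w=6
  (1,7) w=7
  (3,4) w=7
  (5,7) w=7
  (2,6) w=8

Add edge (3,6) w=1 -- no cycle. Running total: 1
Add edge (1,4) w=2 -- no cycle. Running total: 3
Add edge (4,5) w=2 -- no cycle. Running total: 5
Add edge (1,6) w=3 -- no cycle. Running total: 8
Add edge (4,7) w=3 -- no cycle. Running total: 11
Add edge (2,5) w=4 -- no cycle. Running total: 15

MST edges: (3,6,w=1), (1,4,w=2), (4,5,w=2), (1,6,w=3), (4,7,w=3), (2,5,w=4)
Total MST weight: 1 + 2 + 2 + 3 + 3 + 4 = 15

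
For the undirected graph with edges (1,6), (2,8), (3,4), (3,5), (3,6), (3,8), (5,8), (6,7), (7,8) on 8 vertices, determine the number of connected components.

Step 1: Build adjacency list from edges:
  1: 6
  2: 8
  3: 4, 5, 6, 8
  4: 3
  5: 3, 8
  6: 1, 3, 7
  7: 6, 8
  8: 2, 3, 5, 7

Step 2: Run BFS/DFS from vertex 1:
  Visited: {1, 6, 3, 7, 4, 5, 8, 2}
  Reached 8 of 8 vertices

Step 3: All 8 vertices reached from vertex 1, so the graph is connected.
Number of connected components: 1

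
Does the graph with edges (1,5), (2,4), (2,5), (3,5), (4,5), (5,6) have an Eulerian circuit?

Step 1: Find the degree of each vertex:
  deg(1) = 1
  deg(2) = 2
  deg(3) = 1
  deg(4) = 2
  deg(5) = 5
  deg(6) = 1

Step 2: Count vertices with odd degree:
  Odd-degree vertices: 1, 3, 5, 6 (4 total)

Step 3: Apply Euler's theorem:
  - Eulerian circuit exists iff graph is connected and all vertices have even degree
  - Eulerian path exists iff graph is connected and has 0 or 2 odd-degree vertices

Graph has 4 odd-degree vertices (need 0 or 2).
Neither Eulerian path nor Eulerian circuit exists.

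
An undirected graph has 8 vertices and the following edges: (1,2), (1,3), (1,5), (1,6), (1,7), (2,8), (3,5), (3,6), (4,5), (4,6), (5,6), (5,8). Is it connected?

Step 1: Build adjacency list from edges:
  1: 2, 3, 5, 6, 7
  2: 1, 8
  3: 1, 5, 6
  4: 5, 6
  5: 1, 3, 4, 6, 8
  6: 1, 3, 4, 5
  7: 1
  8: 2, 5

Step 2: Run BFS/DFS from vertex 1:
  Visited: {1, 2, 3, 5, 6, 7, 8, 4}
  Reached 8 of 8 vertices

Step 3: All 8 vertices reached from vertex 1, so the graph is connected.
Answer: Yes, the graph is connected.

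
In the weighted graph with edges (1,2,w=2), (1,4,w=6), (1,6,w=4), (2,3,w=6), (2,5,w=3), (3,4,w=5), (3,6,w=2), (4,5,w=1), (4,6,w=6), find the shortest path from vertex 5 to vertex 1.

Step 1: Build adjacency list with weights:
  1: 2(w=2), 4(w=6), 6(w=4)
  2: 1(w=2), 3(w=6), 5(w=3)
  3: 2(w=6), 4(w=5), 6(w=2)
  4: 1(w=6), 3(w=5), 5(w=1), 6(w=6)
  5: 2(w=3), 4(w=1)
  6: 1(w=4), 3(w=2), 4(w=6)

Step 2: Apply Dijkstra's algorithm from vertex 5:
  Visit vertex 5 (distance=0)
    Update dist[2] = 3
    Update dist[4] = 1
  Visit vertex 4 (distance=1)
    Update dist[1] = 7
    Update dist[3] = 6
    Update dist[6] = 7
  Visit vertex 2 (distance=3)
    Update dist[1] = 5
  Visit vertex 1 (distance=5)

Step 3: Shortest path: 5 -> 2 -> 1
Total weight: 3 + 2 = 5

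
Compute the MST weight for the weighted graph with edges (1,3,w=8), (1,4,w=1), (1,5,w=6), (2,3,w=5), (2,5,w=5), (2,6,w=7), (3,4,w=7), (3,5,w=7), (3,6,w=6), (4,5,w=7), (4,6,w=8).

Apply Kruskal's algorithm (sort edges by weight, add if no cycle):

Sorted edges by weight:
  (1,4) w=1
  (2,5) w=5
  (2,3) w=5
  (1,5) w=6
  (3,6) w=6
  (2,6) w=7
  (3,5) w=7
  (3,4) w=7
  (4,5) w=7
  (1,3) w=8
  (4,6) w=8

Add edge (1,4) w=1 -- no cycle. Running total: 1
Add edge (2,5) w=5 -- no cycle. Running total: 6
Add edge (2,3) w=5 -- no cycle. Running total: 11
Add edge (1,5) w=6 -- no cycle. Running total: 17
Add edge (3,6) w=6 -- no cycle. Running total: 23

MST edges: (1,4,w=1), (2,5,w=5), (2,3,w=5), (1,5,w=6), (3,6,w=6)
Total MST weight: 1 + 5 + 5 + 6 + 6 = 23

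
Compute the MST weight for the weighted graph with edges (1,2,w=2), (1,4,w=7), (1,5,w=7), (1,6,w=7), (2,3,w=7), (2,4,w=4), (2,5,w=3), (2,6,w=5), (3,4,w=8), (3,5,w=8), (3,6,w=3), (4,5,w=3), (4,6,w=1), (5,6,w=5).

Apply Kruskal's algorithm (sort edges by weight, add if no cycle):

Sorted edges by weight:
  (4,6) w=1
  (1,2) w=2
  (2,5) w=3
  (3,6) w=3
  (4,5) w=3
  (2,4) w=4
  (2,6) w=5
  (5,6) w=5
  (1,4) w=7
  (1,5) w=7
  (1,6) w=7
  (2,3) w=7
  (3,4) w=8
  (3,5) w=8

Add edge (4,6) w=1 -- no cycle. Running total: 1
Add edge (1,2) w=2 -- no cycle. Running total: 3
Add edge (2,5) w=3 -- no cycle. Running total: 6
Add edge (3,6) w=3 -- no cycle. Running total: 9
Add edge (4,5) w=3 -- no cycle. Running total: 12

MST edges: (4,6,w=1), (1,2,w=2), (2,5,w=3), (3,6,w=3), (4,5,w=3)
Total MST weight: 1 + 2 + 3 + 3 + 3 = 12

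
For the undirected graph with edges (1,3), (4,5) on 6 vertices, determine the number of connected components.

Step 1: Build adjacency list from edges:
  1: 3
  2: (none)
  3: 1
  4: 5
  5: 4
  6: (none)

Step 2: Run BFS/DFS from vertex 1:
  Visited: {1, 3}
  Reached 2 of 6 vertices

Step 3: Only 2 of 6 vertices reached. Graph is disconnected.
Connected components: {1, 3}, {2}, {4, 5}, {6}
Number of connected components: 4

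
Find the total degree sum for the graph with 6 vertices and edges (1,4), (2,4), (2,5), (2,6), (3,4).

Step 1: Count edges incident to each vertex:
  deg(1) = 1 (neighbors: 4)
  deg(2) = 3 (neighbors: 4, 5, 6)
  deg(3) = 1 (neighbors: 4)
  deg(4) = 3 (neighbors: 1, 2, 3)
  deg(5) = 1 (neighbors: 2)
  deg(6) = 1 (neighbors: 2)

Step 2: Sum all degrees:
  1 + 3 + 1 + 3 + 1 + 1 = 10

Verification: sum of degrees = 2 * |E| = 2 * 5 = 10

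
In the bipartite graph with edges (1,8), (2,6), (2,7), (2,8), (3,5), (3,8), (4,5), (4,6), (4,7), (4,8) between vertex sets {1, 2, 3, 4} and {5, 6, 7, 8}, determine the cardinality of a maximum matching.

Step 1: List the neighbors of each left vertex:
  1: 8
  2: 6, 7, 8
  3: 5, 8
  4: 5, 6, 7, 8

Step 2: Greedily match left vertices, then look for augmenting paths:
  Match 1 -- 8
  Match 2 -- 6
  Match 3 -- 5
  Match 4 -- 7
  No augmenting path remains.

Step 3: Verify this is maximum:
  Matching size 4 = min(|L|, |R|) = min(4, 4), which is an upper bound, so this matching is maximum.

Maximum matching: {(1,8), (2,6), (3,5), (4,7)}
Size: 4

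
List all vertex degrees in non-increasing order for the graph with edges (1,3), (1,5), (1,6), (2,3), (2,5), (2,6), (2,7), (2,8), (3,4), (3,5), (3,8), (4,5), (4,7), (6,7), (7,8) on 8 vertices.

Step 1: Count edges incident to each vertex:
  deg(1) = 3 (neighbors: 3, 5, 6)
  deg(2) = 5 (neighbors: 3, 5, 6, 7, 8)
  deg(3) = 5 (neighbors: 1, 2, 4, 5, 8)
  deg(4) = 3 (neighbors: 3, 5, 7)
  deg(5) = 4 (neighbors: 1, 2, 3, 4)
  deg(6) = 3 (neighbors: 1, 2, 7)
  deg(7) = 4 (neighbors: 2, 4, 6, 8)
  deg(8) = 3 (neighbors: 2, 3, 7)

Step 2: Sort degrees in non-increasing order:
  Degrees: [3, 5, 5, 3, 4, 3, 4, 3] -> sorted: [5, 5, 4, 4, 3, 3, 3, 3]

Degree sequence: [5, 5, 4, 4, 3, 3, 3, 3]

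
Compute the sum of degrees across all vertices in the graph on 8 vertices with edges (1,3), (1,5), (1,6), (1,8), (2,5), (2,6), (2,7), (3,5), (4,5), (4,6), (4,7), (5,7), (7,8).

Step 1: Count edges incident to each vertex:
  deg(1) = 4 (neighbors: 3, 5, 6, 8)
  deg(2) = 3 (neighbors: 5, 6, 7)
  deg(3) = 2 (neighbors: 1, 5)
  deg(4) = 3 (neighbors: 5, 6, 7)
  deg(5) = 5 (neighbors: 1, 2, 3, 4, 7)
  deg(6) = 3 (neighbors: 1, 2, 4)
  deg(7) = 4 (neighbors: 2, 4, 5, 8)
  deg(8) = 2 (neighbors: 1, 7)

Step 2: Sum all degrees:
  4 + 3 + 2 + 3 + 5 + 3 + 4 + 2 = 26

Verification: sum of degrees = 2 * |E| = 2 * 13 = 26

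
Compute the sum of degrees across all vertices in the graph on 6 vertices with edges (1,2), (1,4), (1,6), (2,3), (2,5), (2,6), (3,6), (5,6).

Step 1: Count edges incident to each vertex:
  deg(1) = 3 (neighbors: 2, 4, 6)
  deg(2) = 4 (neighbors: 1, 3, 5, 6)
  deg(3) = 2 (neighbors: 2, 6)
  deg(4) = 1 (neighbors: 1)
  deg(5) = 2 (neighbors: 2, 6)
  deg(6) = 4 (neighbors: 1, 2, 3, 5)

Step 2: Sum all degrees:
  3 + 4 + 2 + 1 + 2 + 4 = 16

Verification: sum of degrees = 2 * |E| = 2 * 8 = 16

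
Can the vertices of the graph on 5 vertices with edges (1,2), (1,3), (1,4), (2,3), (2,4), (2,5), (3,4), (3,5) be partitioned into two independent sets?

Step 1: Attempt 2-coloring using BFS:
  Start at vertex 1, assign color 0
  Color vertex 2 with color 1 (neighbor of 1)
  Color vertex 3 with color 1 (neighbor of 1)
  Color vertex 4 with color 1 (neighbor of 1)

Step 2: Conflict found! Vertices 2 and 3 are adjacent but have the same color.
This means the graph contains an odd cycle.

The graph is NOT bipartite.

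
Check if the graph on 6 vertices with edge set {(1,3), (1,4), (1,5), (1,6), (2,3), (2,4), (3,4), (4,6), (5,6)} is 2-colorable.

Step 1: Attempt 2-coloring using BFS:
  Start at vertex 1, assign color 0
  Color vertex 3 with color 1 (neighbor of 1)
  Color vertex 4 with color 1 (neighbor of 1)
  Color vertex 5 with color 1 (neighbor of 1)
  Color vertex 6 with color 1 (neighbor of 1)
  Color vertex 2 with color 0 (neighbor of 3)

Step 2: Conflict found! Vertices 3 and 4 are adjacent but have the same color.
This means the graph contains an odd cycle.

The graph is NOT bipartite.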